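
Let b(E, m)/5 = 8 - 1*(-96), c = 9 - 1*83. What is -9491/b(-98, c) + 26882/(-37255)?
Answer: -73513169/3874520 ≈ -18.973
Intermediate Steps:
c = -74 (c = 9 - 83 = -74)
b(E, m) = 520 (b(E, m) = 5*(8 - 1*(-96)) = 5*(8 + 96) = 5*104 = 520)
-9491/b(-98, c) + 26882/(-37255) = -9491/520 + 26882/(-37255) = -9491*1/520 + 26882*(-1/37255) = -9491/520 - 26882/37255 = -73513169/3874520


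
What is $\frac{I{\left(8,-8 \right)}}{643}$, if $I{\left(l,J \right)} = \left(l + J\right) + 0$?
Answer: $0$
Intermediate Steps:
$I{\left(l,J \right)} = J + l$ ($I{\left(l,J \right)} = \left(J + l\right) + 0 = J + l$)
$\frac{I{\left(8,-8 \right)}}{643} = \frac{-8 + 8}{643} = 0 \cdot \frac{1}{643} = 0$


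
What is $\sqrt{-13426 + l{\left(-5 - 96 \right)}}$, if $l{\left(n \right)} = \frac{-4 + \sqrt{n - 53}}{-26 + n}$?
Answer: $\frac{\sqrt{-216547446 - 127 i \sqrt{154}}}{127} \approx 0.00042165 - 115.87 i$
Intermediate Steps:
$l{\left(n \right)} = \frac{-4 + \sqrt{-53 + n}}{-26 + n}$
$\sqrt{-13426 + l{\left(-5 - 96 \right)}} = \sqrt{-13426 + \frac{-4 + \sqrt{-53 - 101}}{-26 - 101}} = \sqrt{-13426 + \frac{-4 + \sqrt{-154}}{-127}} = \sqrt{-13426 - \frac{-4 + i \sqrt{154}}{127}} = \sqrt{-13426 + \left(\frac{4}{127} - \frac{i \sqrt{154}}{127}\right)} = \sqrt{- \frac{1705098}{127} - \frac{i \sqrt{154}}{127}}$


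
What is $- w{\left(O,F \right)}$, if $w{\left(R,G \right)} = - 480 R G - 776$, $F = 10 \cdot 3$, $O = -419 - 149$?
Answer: $-8178424$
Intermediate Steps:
$O = -568$ ($O = -419 - 149 = -568$)
$F = 30$
$w{\left(R,G \right)} = -776 - 480 G R$ ($w{\left(R,G \right)} = - 480 G R - 776 = -776 - 480 G R$)
$- w{\left(O,F \right)} = - (-776 - 14400 \left(-568\right)) = - (-776 + 8179200) = \left(-1\right) 8178424 = -8178424$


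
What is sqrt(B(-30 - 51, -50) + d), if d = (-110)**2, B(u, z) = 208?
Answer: 2*sqrt(3077) ≈ 110.94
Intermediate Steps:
d = 12100
sqrt(B(-30 - 51, -50) + d) = sqrt(208 + 12100) = sqrt(12308) = 2*sqrt(3077)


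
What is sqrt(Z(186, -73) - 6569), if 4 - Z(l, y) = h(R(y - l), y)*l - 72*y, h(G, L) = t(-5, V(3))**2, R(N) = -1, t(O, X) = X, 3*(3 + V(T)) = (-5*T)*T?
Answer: I*sqrt(72085) ≈ 268.49*I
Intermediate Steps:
V(T) = -3 - 5*T**2/3 (V(T) = -3 + ((-5*T)*T)/3 = -3 + (-5*T**2)/3 = -3 - 5*T**2/3)
h(G, L) = 324 (h(G, L) = (-3 - 5/3*3**2)**2 = (-3 - 5/3*9)**2 = (-3 - 15)**2 = (-18)**2 = 324)
Z(l, y) = 4 - 324*l + 72*y (Z(l, y) = 4 - (324*l - 72*y) = 4 - (-72*y + 324*l) = 4 + (-324*l + 72*y) = 4 - 324*l + 72*y)
sqrt(Z(186, -73) - 6569) = sqrt((4 - 324*186 + 72*(-73)) - 6569) = sqrt((4 - 60264 - 5256) - 6569) = sqrt(-65516 - 6569) = sqrt(-72085) = I*sqrt(72085)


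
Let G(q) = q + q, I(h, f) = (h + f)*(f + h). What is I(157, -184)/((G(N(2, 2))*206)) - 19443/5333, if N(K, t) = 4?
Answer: -28154307/8788784 ≈ -3.2034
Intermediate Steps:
I(h, f) = (f + h)² (I(h, f) = (f + h)*(f + h) = (f + h)²)
G(q) = 2*q
I(157, -184)/((G(N(2, 2))*206)) - 19443/5333 = (-184 + 157)²/(((2*4)*206)) - 19443/5333 = (-27)²/((8*206)) - 19443*1/5333 = 729/1648 - 19443/5333 = -28154307/8788784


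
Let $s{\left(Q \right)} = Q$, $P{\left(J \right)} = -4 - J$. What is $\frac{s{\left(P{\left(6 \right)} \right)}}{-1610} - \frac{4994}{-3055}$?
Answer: $\frac{807089}{491855} \approx 1.6409$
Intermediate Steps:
$\frac{s{\left(P{\left(6 \right)} \right)}}{-1610} - \frac{4994}{-3055} = \frac{-4 - 6}{-1610} - \frac{4994}{-3055} = \left(-4 - 6\right) \left(- \frac{1}{1610}\right) - - \frac{4994}{3055} = \left(-10\right) \left(- \frac{1}{1610}\right) + \frac{4994}{3055} = \frac{1}{161} + \frac{4994}{3055} = \frac{807089}{491855}$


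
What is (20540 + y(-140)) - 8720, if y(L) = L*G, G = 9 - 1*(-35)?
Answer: 5660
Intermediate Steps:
G = 44 (G = 9 + 35 = 44)
y(L) = 44*L (y(L) = L*44 = 44*L)
(20540 + y(-140)) - 8720 = (20540 + 44*(-140)) - 8720 = (20540 - 6160) - 8720 = 14380 - 8720 = 5660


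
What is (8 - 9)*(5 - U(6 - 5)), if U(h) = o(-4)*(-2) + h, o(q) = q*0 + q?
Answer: 4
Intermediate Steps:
o(q) = q (o(q) = 0 + q = q)
U(h) = 8 + h (U(h) = -4*(-2) + h = 8 + h)
(8 - 9)*(5 - U(6 - 5)) = (8 - 9)*(5 - (8 + (6 - 5))) = -(5 - (8 + 1)) = -(5 - 1*9) = -(5 - 9) = -1*(-4) = 4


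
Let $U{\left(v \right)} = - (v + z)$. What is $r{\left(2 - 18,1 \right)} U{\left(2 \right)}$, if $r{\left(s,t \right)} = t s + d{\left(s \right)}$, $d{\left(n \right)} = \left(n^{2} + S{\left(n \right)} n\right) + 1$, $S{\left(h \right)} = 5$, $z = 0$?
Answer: $-322$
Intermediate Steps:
$d{\left(n \right)} = 1 + n^{2} + 5 n$ ($d{\left(n \right)} = \left(n^{2} + 5 n\right) + 1 = 1 + n^{2} + 5 n$)
$r{\left(s,t \right)} = 1 + s^{2} + 5 s + s t$ ($r{\left(s,t \right)} = t s + \left(1 + s^{2} + 5 s\right) = s t + \left(1 + s^{2} + 5 s\right) = 1 + s^{2} + 5 s + s t$)
$U{\left(v \right)} = - v$ ($U{\left(v \right)} = - (v + 0) = - v$)
$r{\left(2 - 18,1 \right)} U{\left(2 \right)} = \left(1 + \left(2 - 18\right)^{2} + 5 \left(2 - 18\right) + \left(2 - 18\right) 1\right) \left(\left(-1\right) 2\right) = \left(1 + \left(2 - 18\right)^{2} + 5 \left(2 - 18\right) + \left(2 - 18\right) 1\right) \left(-2\right) = \left(1 + \left(-16\right)^{2} + 5 \left(-16\right) - 16\right) \left(-2\right) = \left(1 + 256 - 80 - 16\right) \left(-2\right) = 161 \left(-2\right) = -322$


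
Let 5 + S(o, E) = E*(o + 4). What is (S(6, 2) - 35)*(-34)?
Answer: 680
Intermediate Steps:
S(o, E) = -5 + E*(4 + o) (S(o, E) = -5 + E*(o + 4) = -5 + E*(4 + o))
(S(6, 2) - 35)*(-34) = ((-5 + 4*2 + 2*6) - 35)*(-34) = ((-5 + 8 + 12) - 35)*(-34) = (15 - 35)*(-34) = -20*(-34) = 680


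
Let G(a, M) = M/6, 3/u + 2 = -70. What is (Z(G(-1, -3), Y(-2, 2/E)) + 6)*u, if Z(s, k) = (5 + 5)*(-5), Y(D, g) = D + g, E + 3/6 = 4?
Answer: 11/6 ≈ 1.8333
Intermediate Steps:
E = 7/2 (E = -1/2 + 4 = 7/2 ≈ 3.5000)
u = -1/24 (u = 3/(-2 - 70) = 3/(-72) = 3*(-1/72) = -1/24 ≈ -0.041667)
G(a, M) = M/6 (G(a, M) = M*(1/6) = M/6)
Z(s, k) = -50 (Z(s, k) = 10*(-5) = -50)
(Z(G(-1, -3), Y(-2, 2/E)) + 6)*u = (-50 + 6)*(-1/24) = -44*(-1/24) = 11/6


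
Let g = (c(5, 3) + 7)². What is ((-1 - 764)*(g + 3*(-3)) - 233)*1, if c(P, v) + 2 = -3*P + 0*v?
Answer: -69848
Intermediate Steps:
c(P, v) = -2 - 3*P (c(P, v) = -2 + (-3*P + 0*v) = -2 + (-3*P + 0) = -2 - 3*P)
g = 100 (g = ((-2 - 3*5) + 7)² = ((-2 - 15) + 7)² = (-17 + 7)² = (-10)² = 100)
((-1 - 764)*(g + 3*(-3)) - 233)*1 = ((-1 - 764)*(100 + 3*(-3)) - 233)*1 = (-765*(100 - 9) - 233)*1 = (-765*91 - 233)*1 = (-69615 - 233)*1 = -69848*1 = -69848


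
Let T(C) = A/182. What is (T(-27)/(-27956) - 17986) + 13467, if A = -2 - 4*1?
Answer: -11496317921/2543996 ≈ -4519.0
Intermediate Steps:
A = -6 (A = -2 - 4 = -6)
T(C) = -3/91 (T(C) = -6/182 = -6*1/182 = -3/91)
(T(-27)/(-27956) - 17986) + 13467 = (-3/91/(-27956) - 17986) + 13467 = (-3/91*(-1/27956) - 17986) + 13467 = (3/2543996 - 17986) + 13467 = -45756312053/2543996 + 13467 = -11496317921/2543996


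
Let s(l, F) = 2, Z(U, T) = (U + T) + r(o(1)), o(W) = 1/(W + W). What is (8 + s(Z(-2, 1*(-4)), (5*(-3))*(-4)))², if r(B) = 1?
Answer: 100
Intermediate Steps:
o(W) = 1/(2*W)
Z(U, T) = 1 + T + U (Z(U, T) = (U + T) + 1 = (T + U) + 1 = 1 + T + U)
(8 + s(Z(-2, 1*(-4)), (5*(-3))*(-4)))² = (8 + 2)² = 10² = 100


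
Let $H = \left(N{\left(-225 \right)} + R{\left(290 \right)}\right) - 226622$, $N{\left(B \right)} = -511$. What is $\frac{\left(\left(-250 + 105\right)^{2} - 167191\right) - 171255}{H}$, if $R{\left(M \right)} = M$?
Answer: $\frac{317421}{226843} \approx 1.3993$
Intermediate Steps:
$H = -226843$ ($H = \left(-511 + 290\right) - 226622 = -221 - 226622 = -226843$)
$\frac{\left(\left(-250 + 105\right)^{2} - 167191\right) - 171255}{H} = \frac{\left(\left(-250 + 105\right)^{2} - 167191\right) - 171255}{-226843} = \left(\left(\left(-145\right)^{2} - 167191\right) - 171255\right) \left(- \frac{1}{226843}\right) = \left(\left(21025 - 167191\right) - 171255\right) \left(- \frac{1}{226843}\right) = \left(-146166 - 171255\right) \left(- \frac{1}{226843}\right) = \left(-317421\right) \left(- \frac{1}{226843}\right) = \frac{317421}{226843}$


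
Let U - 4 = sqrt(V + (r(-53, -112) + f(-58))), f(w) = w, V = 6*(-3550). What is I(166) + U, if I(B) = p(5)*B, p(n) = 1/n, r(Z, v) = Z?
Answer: 186/5 + 3*I*sqrt(2379) ≈ 37.2 + 146.32*I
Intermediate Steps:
V = -21300
I(B) = B/5
U = 4 + 3*I*sqrt(2379) (U = 4 + sqrt(-21300 + (-53 - 58)) = 4 + sqrt(-21300 - 111) = 4 + sqrt(-21411) = 4 + 3*I*sqrt(2379) ≈ 4.0 + 146.32*I)
I(166) + U = (1/5)*166 + (4 + 3*I*sqrt(2379)) = 166/5 + (4 + 3*I*sqrt(2379)) = 186/5 + 3*I*sqrt(2379)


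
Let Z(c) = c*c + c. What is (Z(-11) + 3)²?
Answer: 12769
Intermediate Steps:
Z(c) = c + c² (Z(c) = c² + c = c + c²)
(Z(-11) + 3)² = (-11*(1 - 11) + 3)² = (-11*(-10) + 3)² = (110 + 3)² = 113² = 12769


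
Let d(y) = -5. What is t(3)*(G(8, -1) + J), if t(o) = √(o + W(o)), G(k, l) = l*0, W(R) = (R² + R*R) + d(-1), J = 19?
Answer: 76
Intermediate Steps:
W(R) = -5 + 2*R² (W(R) = (R² + R*R) - 5 = (R² + R²) - 5 = 2*R² - 5 = -5 + 2*R²)
G(k, l) = 0
t(o) = √(-5 + o + 2*o²) (t(o) = √(o + (-5 + 2*o²)) = √(-5 + o + 2*o²))
t(3)*(G(8, -1) + J) = √(-5 + 3 + 2*3²)*(0 + 19) = √(-5 + 3 + 2*9)*19 = √(-5 + 3 + 18)*19 = √16*19 = 4*19 = 76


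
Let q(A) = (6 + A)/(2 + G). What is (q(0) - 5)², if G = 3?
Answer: 361/25 ≈ 14.440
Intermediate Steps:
q(A) = 6/5 + A/5 (q(A) = (6 + A)/(2 + 3) = (6 + A)/5 = (6 + A)*(⅕) = 6/5 + A/5)
(q(0) - 5)² = ((6/5 + (⅕)*0) - 5)² = ((6/5 + 0) - 5)² = (6/5 - 5)² = (-19/5)² = 361/25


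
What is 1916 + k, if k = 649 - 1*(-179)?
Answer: 2744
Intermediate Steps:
k = 828 (k = 649 + 179 = 828)
1916 + k = 1916 + 828 = 2744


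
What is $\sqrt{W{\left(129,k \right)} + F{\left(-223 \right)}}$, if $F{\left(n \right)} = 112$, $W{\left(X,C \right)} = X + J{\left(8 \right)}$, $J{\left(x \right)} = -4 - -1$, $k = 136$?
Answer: $\sqrt{238} \approx 15.427$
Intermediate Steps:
$J{\left(x \right)} = -3$ ($J{\left(x \right)} = -4 + 1 = -3$)
$W{\left(X,C \right)} = -3 + X$ ($W{\left(X,C \right)} = X - 3 = -3 + X$)
$\sqrt{W{\left(129,k \right)} + F{\left(-223 \right)}} = \sqrt{\left(-3 + 129\right) + 112} = \sqrt{126 + 112} = \sqrt{238}$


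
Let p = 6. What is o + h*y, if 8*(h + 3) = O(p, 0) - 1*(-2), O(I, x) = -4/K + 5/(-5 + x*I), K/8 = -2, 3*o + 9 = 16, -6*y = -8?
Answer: -35/24 ≈ -1.4583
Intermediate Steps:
y = 4/3 (y = -⅙*(-8) = 4/3 ≈ 1.3333)
o = 7/3 (o = -3 + (⅓)*16 = -3 + 16/3 = 7/3 ≈ 2.3333)
K = -16 (K = 8*(-2) = -16)
O(I, x) = ¼ + 5/(-5 + I*x) (O(I, x) = -4/(-16) + 5/(-5 + x*I) = -4*(-1/16) + 5/(-5 + I*x) = ¼ + 5/(-5 + I*x))
h = -91/32 (h = -3 + ((15 + 6*0)/(4*(-5 + 6*0)) - 1*(-2))/8 = -3 + ((15 + 0)/(4*(-5 + 0)) + 2)/8 = -3 + ((¼)*15/(-5) + 2)/8 = -3 + ((¼)*(-⅕)*15 + 2)/8 = -3 + (-¾ + 2)/8 = -3 + (⅛)*(5/4) = -3 + 5/32 = -91/32 ≈ -2.8438)
o + h*y = 7/3 - 91/32*4/3 = 7/3 - 91/24 = -35/24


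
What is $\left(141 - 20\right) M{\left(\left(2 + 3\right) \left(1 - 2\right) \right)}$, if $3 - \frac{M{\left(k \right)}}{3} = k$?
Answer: $2904$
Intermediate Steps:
$M{\left(k \right)} = 9 - 3 k$
$\left(141 - 20\right) M{\left(\left(2 + 3\right) \left(1 - 2\right) \right)} = \left(141 - 20\right) \left(9 - 3 \left(2 + 3\right) \left(1 - 2\right)\right) = 121 \left(9 - 3 \cdot 5 \left(-1\right)\right) = 121 \left(9 - -15\right) = 121 \left(9 + 15\right) = 121 \cdot 24 = 2904$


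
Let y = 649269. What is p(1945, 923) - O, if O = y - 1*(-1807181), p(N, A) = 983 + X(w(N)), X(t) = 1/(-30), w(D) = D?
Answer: -73664011/30 ≈ -2.4555e+6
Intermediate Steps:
X(t) = -1/30
p(N, A) = 29489/30 (p(N, A) = 983 - 1/30 = 29489/30)
O = 2456450 (O = 649269 - 1*(-1807181) = 649269 + 1807181 = 2456450)
p(1945, 923) - O = 29489/30 - 1*2456450 = 29489/30 - 2456450 = -73664011/30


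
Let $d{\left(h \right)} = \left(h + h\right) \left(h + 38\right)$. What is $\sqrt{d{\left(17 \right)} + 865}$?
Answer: $\sqrt{2735} \approx 52.297$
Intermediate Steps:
$d{\left(h \right)} = 2 h \left(38 + h\right)$
$\sqrt{d{\left(17 \right)} + 865} = \sqrt{2 \cdot 17 \left(38 + 17\right) + 865} = \sqrt{2 \cdot 17 \cdot 55 + 865} = \sqrt{1870 + 865} = \sqrt{2735}$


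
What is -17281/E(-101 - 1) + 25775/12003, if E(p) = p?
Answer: 70017631/408102 ≈ 171.57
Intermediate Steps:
-17281/E(-101 - 1) + 25775/12003 = -17281/(-101 - 1) + 25775/12003 = -17281/(-102) + 25775*(1/12003) = -17281*(-1/102) + 25775/12003 = 17281/102 + 25775/12003 = 70017631/408102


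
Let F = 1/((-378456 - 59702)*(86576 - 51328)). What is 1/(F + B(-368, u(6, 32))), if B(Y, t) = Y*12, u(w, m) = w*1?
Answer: -15444193184/68201557100545 ≈ -0.00022645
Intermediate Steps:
u(w, m) = w
B(Y, t) = 12*Y
F = -1/15444193184 (F = 1/(-438158*35248) = 1/(-15444193184) = -1/15444193184 ≈ -6.4749e-11)
1/(F + B(-368, u(6, 32))) = 1/(-1/15444193184 + 12*(-368)) = 1/(-1/15444193184 - 4416) = 1/(-68201557100545/15444193184) = -15444193184/68201557100545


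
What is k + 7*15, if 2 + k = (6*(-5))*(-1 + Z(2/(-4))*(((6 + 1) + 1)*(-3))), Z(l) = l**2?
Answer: 313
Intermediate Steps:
k = 208 (k = -2 + (6*(-5))*(-1 + (2/(-4))**2*(((6 + 1) + 1)*(-3))) = -2 - 30*(-1 + (2*(-1/4))**2*((7 + 1)*(-3))) = -2 - 30*(-1 + (-1/2)**2*(8*(-3))) = -2 - 30*(-1 + (1/4)*(-24)) = -2 - 30*(-1 - 6) = -2 - 30*(-7) = -2 + 210 = 208)
k + 7*15 = 208 + 7*15 = 208 + 105 = 313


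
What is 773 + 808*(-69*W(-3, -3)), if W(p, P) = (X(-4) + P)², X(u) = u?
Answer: -2731075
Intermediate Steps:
W(p, P) = (-4 + P)²
773 + 808*(-69*W(-3, -3)) = 773 + 808*(-69*(-4 - 3)²) = 773 + 808*(-69*(-7)²) = 773 + 808*(-69*49) = 773 + 808*(-3381) = 773 - 2731848 = -2731075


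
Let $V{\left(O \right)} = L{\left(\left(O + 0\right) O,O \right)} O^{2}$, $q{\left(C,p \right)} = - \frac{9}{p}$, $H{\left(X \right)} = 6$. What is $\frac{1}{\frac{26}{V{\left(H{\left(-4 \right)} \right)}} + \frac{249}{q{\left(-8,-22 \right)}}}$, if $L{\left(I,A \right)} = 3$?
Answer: $\frac{54}{32881} \approx 0.0016423$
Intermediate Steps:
$V{\left(O \right)} = 3 O^{2}$
$\frac{1}{\frac{26}{V{\left(H{\left(-4 \right)} \right)}} + \frac{249}{q{\left(-8,-22 \right)}}} = \frac{1}{\frac{26}{3 \cdot 6^{2}} + \frac{249}{\left(-9\right) \frac{1}{-22}}} = \frac{1}{\frac{26}{3 \cdot 36} + \frac{249}{\left(-9\right) \left(- \frac{1}{22}\right)}} = \frac{1}{\frac{26}{108} + \frac{249}{\frac{9}{22}}} = \frac{1}{26 \cdot \frac{1}{108} + 249 \cdot \frac{22}{9}} = \frac{1}{\frac{13}{54} + \frac{1826}{3}} = \frac{1}{\frac{32881}{54}} = \frac{54}{32881}$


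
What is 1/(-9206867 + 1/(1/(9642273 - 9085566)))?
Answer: -1/8650160 ≈ -1.1560e-7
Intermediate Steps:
1/(-9206867 + 1/(1/(9642273 - 9085566))) = 1/(-9206867 + 1/(1/556707)) = 1/(-9206867 + 556707) = 1/(-8650160) = -1/8650160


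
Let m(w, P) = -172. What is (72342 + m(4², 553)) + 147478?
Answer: 219648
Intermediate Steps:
(72342 + m(4², 553)) + 147478 = (72342 - 172) + 147478 = 72170 + 147478 = 219648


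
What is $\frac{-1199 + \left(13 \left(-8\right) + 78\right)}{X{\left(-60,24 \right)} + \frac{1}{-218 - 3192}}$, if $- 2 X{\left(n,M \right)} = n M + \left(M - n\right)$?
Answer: $- \frac{4177250}{2311979} \approx -1.8068$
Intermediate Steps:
$X{\left(n,M \right)} = \frac{n}{2} - \frac{M}{2} - \frac{M n}{2}$ ($X{\left(n,M \right)} = - \frac{n M + \left(M - n\right)}{2} = - \frac{M n + \left(M - n\right)}{2} = - \frac{M - n + M n}{2} = \frac{n}{2} - \frac{M}{2} - \frac{M n}{2}$)
$\frac{-1199 + \left(13 \left(-8\right) + 78\right)}{X{\left(-60,24 \right)} + \frac{1}{-218 - 3192}} = \frac{-1199 + \left(13 \left(-8\right) + 78\right)}{\left(\frac{1}{2} \left(-60\right) - 12 - 12 \left(-60\right)\right) + \frac{1}{-218 - 3192}} = \frac{-1199 + \left(-104 + 78\right)}{\left(-30 - 12 + 720\right) + \frac{1}{-3410}} = \frac{-1199 - 26}{678 - \frac{1}{3410}} = - \frac{1225}{\frac{2311979}{3410}} = \left(-1225\right) \frac{3410}{2311979} = - \frac{4177250}{2311979}$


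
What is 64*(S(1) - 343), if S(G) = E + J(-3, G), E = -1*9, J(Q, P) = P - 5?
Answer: -22784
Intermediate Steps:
J(Q, P) = -5 + P
E = -9
S(G) = -14 + G (S(G) = -9 + (-5 + G) = -14 + G)
64*(S(1) - 343) = 64*((-14 + 1) - 343) = 64*(-13 - 343) = 64*(-356) = -22784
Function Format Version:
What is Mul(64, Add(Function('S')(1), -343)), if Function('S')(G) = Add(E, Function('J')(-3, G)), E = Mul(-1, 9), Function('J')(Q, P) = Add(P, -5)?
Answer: -22784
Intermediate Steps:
Function('J')(Q, P) = Add(-5, P)
E = -9
Function('S')(G) = Add(-14, G) (Function('S')(G) = Add(-9, Add(-5, G)) = Add(-14, G))
Mul(64, Add(Function('S')(1), -343)) = Mul(64, Add(Add(-14, 1), -343)) = Mul(64, Add(-13, -343)) = Mul(64, -356) = -22784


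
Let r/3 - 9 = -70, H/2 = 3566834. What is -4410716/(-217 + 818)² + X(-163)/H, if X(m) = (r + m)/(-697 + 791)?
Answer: -1478835491043309/121104336717596 ≈ -12.211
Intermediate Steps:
H = 7133668 (H = 2*3566834 = 7133668)
r = -183 (r = 27 + 3*(-70) = 27 - 210 = -183)
X(m) = -183/94 + m/94 (X(m) = (-183 + m)/(-697 + 791) = (-183 + m)/94 = (-183 + m)*(1/94) = -183/94 + m/94)
-4410716/(-217 + 818)² + X(-163)/H = -4410716/(-217 + 818)² + (-183/94 + (1/94)*(-163))/7133668 = -4410716/(601²) + (-183/94 - 163/94)*(1/7133668) = -4410716/361201 - 173/47*1/7133668 = -4410716*1/361201 - 173/335282396 = -4410716/361201 - 173/335282396 = -1478835491043309/121104336717596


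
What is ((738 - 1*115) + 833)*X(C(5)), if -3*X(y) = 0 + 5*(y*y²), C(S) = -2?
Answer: 58240/3 ≈ 19413.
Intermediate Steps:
X(y) = -5*y³/3 (X(y) = -(0 + 5*(y*y²))/3 = -(0 + 5*y³)/3 = -5*y³/3)
((738 - 1*115) + 833)*X(C(5)) = ((738 - 1*115) + 833)*(-5/3*(-2)³) = ((738 - 115) + 833)*(-5/3*(-8)) = (623 + 833)*(40/3) = 1456*(40/3) = 58240/3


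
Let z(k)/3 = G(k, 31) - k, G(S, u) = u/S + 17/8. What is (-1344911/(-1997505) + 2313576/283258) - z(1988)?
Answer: 6711200390776214479/1124828831324520 ≈ 5966.4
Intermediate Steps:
G(S, u) = 17/8 + u/S (G(S, u) = u/S + 17*(⅛) = u/S + 17/8 = 17/8 + u/S)
z(k) = 51/8 - 3*k + 93/k (z(k) = 3*((17/8 + 31/k) - k) = 3*(17/8 - k + 31/k) = 51/8 - 3*k + 93/k)
(-1344911/(-1997505) + 2313576/283258) - z(1988) = (-1344911/(-1997505) + 2313576/283258) - (51/8 - 3*1988 + 93/1988) = (-1344911*(-1/1997505) + 2313576*(1/283258)) - (51/8 - 5964 + 93*(1/1988)) = (1344911/1997505 + 1156788/141629) - (51/8 - 5964 + 93/1988) = 2501168213959/282904635645 - 1*(-23687331/3976) = 2501168213959/282904635645 + 23687331/3976 = 6711200390776214479/1124828831324520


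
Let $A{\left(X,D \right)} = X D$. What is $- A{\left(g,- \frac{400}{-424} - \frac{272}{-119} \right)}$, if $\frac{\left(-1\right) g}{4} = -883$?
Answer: $- \frac{4231336}{371} \approx -11405.0$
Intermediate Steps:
$g = 3532$ ($g = \left(-4\right) \left(-883\right) = 3532$)
$A{\left(X,D \right)} = D X$
$- A{\left(g,- \frac{400}{-424} - \frac{272}{-119} \right)} = - \left(- \frac{400}{-424} - \frac{272}{-119}\right) 3532 = - \left(\left(-400\right) \left(- \frac{1}{424}\right) - - \frac{16}{7}\right) 3532 = - \left(\frac{50}{53} + \frac{16}{7}\right) 3532 = - \frac{1198 \cdot 3532}{371} = \left(-1\right) \frac{4231336}{371} = - \frac{4231336}{371}$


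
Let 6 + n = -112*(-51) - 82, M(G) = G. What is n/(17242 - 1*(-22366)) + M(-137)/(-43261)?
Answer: 31090770/214185211 ≈ 0.14516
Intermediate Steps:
n = 5624 (n = -6 + (-112*(-51) - 82) = -6 + (5712 - 82) = -6 + 5630 = 5624)
n/(17242 - 1*(-22366)) + M(-137)/(-43261) = 5624/(17242 - 1*(-22366)) - 137/(-43261) = 5624/(17242 + 22366) - 137*(-1/43261) = 5624/39608 + 137/43261 = 5624*(1/39608) + 137/43261 = 703/4951 + 137/43261 = 31090770/214185211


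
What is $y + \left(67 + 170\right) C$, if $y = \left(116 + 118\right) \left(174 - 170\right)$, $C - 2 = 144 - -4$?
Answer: $36486$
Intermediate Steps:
$C = 150$ ($C = 2 + \left(144 - -4\right) = 2 + \left(144 + 4\right) = 2 + 148 = 150$)
$y = 936$ ($y = 234 \cdot 4 = 936$)
$y + \left(67 + 170\right) C = 936 + \left(67 + 170\right) 150 = 936 + 237 \cdot 150 = 936 + 35550 = 36486$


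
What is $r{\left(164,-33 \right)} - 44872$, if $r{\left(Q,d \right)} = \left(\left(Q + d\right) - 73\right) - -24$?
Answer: $-44790$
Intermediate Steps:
$r{\left(Q,d \right)} = -49 + Q + d$ ($r{\left(Q,d \right)} = \left(-73 + Q + d\right) + 24 = -49 + Q + d$)
$r{\left(164,-33 \right)} - 44872 = \left(-49 + 164 - 33\right) - 44872 = 82 - 44872 = -44790$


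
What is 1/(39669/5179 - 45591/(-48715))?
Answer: 252294985/2168591124 ≈ 0.11634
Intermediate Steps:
1/(39669/5179 - 45591/(-48715)) = 1/(39669*(1/5179) - 45591*(-1/48715)) = 1/(39669/5179 + 45591/48715) = 1/(2168591124/252294985) = 252294985/2168591124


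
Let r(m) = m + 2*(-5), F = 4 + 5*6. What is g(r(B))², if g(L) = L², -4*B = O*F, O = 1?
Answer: 1874161/16 ≈ 1.1714e+5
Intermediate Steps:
F = 34 (F = 4 + 30 = 34)
B = -17/2 (B = -34/4 = -¼*34 = -17/2 ≈ -8.5000)
r(m) = -10 + m (r(m) = m - 10 = -10 + m)
g(r(B))² = ((-10 - 17/2)²)² = ((-37/2)²)² = (1369/4)² = 1874161/16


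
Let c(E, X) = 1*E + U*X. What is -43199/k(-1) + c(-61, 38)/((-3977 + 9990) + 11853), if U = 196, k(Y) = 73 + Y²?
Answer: -192811674/330521 ≈ -583.36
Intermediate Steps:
c(E, X) = E + 196*X (c(E, X) = 1*E + 196*X = E + 196*X)
-43199/k(-1) + c(-61, 38)/((-3977 + 9990) + 11853) = -43199/(73 + (-1)²) + (-61 + 196*38)/((-3977 + 9990) + 11853) = -43199/(73 + 1) + (-61 + 7448)/(6013 + 11853) = -43199/74 + 7387/17866 = -192811674/330521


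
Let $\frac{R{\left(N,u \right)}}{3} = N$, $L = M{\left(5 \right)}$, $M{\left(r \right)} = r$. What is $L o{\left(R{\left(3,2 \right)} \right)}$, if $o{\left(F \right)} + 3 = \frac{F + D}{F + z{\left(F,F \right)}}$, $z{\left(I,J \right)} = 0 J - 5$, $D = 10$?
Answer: $\frac{35}{4} \approx 8.75$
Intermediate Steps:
$L = 5$
$z{\left(I,J \right)} = -5$ ($z{\left(I,J \right)} = 0 - 5 = -5$)
$R{\left(N,u \right)} = 3 N$
$o{\left(F \right)} = -3 + \frac{10 + F}{-5 + F}$ ($o{\left(F \right)} = -3 + \frac{F + 10}{F - 5} = -3 + \frac{10 + F}{-5 + F}$)
$L o{\left(R{\left(3,2 \right)} \right)} = 5 \frac{25 - 2 \cdot 3 \cdot 3}{-5 + 3 \cdot 3} = 5 \frac{25 - 18}{-5 + 9} = 5 \frac{25 - 18}{4} = 5 \cdot \frac{1}{4} \cdot 7 = 5 \cdot \frac{7}{4} = \frac{35}{4}$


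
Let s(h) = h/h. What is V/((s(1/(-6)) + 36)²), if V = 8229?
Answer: 8229/1369 ≈ 6.0110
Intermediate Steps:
s(h) = 1
V/((s(1/(-6)) + 36)²) = 8229/((1 + 36)²) = 8229/(37²) = 8229/1369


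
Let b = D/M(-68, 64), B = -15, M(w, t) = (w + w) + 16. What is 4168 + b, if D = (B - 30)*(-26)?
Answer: 16633/4 ≈ 4158.3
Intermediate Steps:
M(w, t) = 16 + 2*w (M(w, t) = 2*w + 16 = 16 + 2*w)
D = 1170 (D = (-15 - 30)*(-26) = -45*(-26) = 1170)
b = -39/4 (b = 1170/(16 + 2*(-68)) = 1170/(16 - 136) = 1170/(-120) = 1170*(-1/120) = -39/4 ≈ -9.7500)
4168 + b = 4168 - 39/4 = 16633/4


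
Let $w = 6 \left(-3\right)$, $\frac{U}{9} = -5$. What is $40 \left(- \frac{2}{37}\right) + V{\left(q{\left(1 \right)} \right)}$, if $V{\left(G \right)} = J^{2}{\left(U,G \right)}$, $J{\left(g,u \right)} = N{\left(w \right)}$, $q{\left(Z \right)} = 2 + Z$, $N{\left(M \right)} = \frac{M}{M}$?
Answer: $- \frac{43}{37} \approx -1.1622$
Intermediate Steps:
$U = -45$ ($U = 9 \left(-5\right) = -45$)
$w = -18$
$N{\left(M \right)} = 1$
$J{\left(g,u \right)} = 1$
$V{\left(G \right)} = 1$ ($V{\left(G \right)} = 1^{2} = 1$)
$40 \left(- \frac{2}{37}\right) + V{\left(q{\left(1 \right)} \right)} = 40 \left(- \frac{2}{37}\right) + 1 = - \frac{80}{37} + 1 = - \frac{43}{37}$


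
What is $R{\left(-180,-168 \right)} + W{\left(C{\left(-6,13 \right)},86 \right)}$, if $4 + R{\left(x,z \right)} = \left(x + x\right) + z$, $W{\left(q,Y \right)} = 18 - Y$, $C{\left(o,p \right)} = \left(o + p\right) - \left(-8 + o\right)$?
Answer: $-600$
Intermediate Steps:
$C{\left(o,p \right)} = 8 + p$
$R{\left(x,z \right)} = -4 + z + 2 x$ ($R{\left(x,z \right)} = -4 + \left(\left(x + x\right) + z\right) = -4 + \left(2 x + z\right) = -4 + \left(z + 2 x\right) = -4 + z + 2 x$)
$R{\left(-180,-168 \right)} + W{\left(C{\left(-6,13 \right)},86 \right)} = \left(-4 - 168 + 2 \left(-180\right)\right) + \left(18 - 86\right) = \left(-4 - 168 - 360\right) + \left(18 - 86\right) = -532 - 68 = -600$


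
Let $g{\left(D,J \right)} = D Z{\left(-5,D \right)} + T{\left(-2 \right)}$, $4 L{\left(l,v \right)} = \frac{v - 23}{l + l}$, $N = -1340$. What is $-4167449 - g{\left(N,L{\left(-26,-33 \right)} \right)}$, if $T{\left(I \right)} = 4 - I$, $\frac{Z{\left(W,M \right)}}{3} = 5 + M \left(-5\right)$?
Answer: $22786645$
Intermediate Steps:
$Z{\left(W,M \right)} = 15 - 15 M$ ($Z{\left(W,M \right)} = 3 \left(5 + M \left(-5\right)\right) = 3 \left(5 - 5 M\right) = 15 - 15 M$)
$L{\left(l,v \right)} = \frac{-23 + v}{8 l}$ ($L{\left(l,v \right)} = \frac{\left(v - 23\right) \frac{1}{l + l}}{4} = \frac{\left(-23 + v\right) \frac{1}{2 l}}{4} = \frac{\frac{1}{2} \frac{1}{l} \left(-23 + v\right)}{4} = \frac{-23 + v}{8 l}$)
$g{\left(D,J \right)} = 6 + D \left(15 - 15 D\right)$ ($g{\left(D,J \right)} = D \left(15 - 15 D\right) + \left(4 - -2\right) = D \left(15 - 15 D\right) + \left(4 + 2\right) = D \left(15 - 15 D\right) + 6 = 6 + D \left(15 - 15 D\right)$)
$-4167449 - g{\left(N,L{\left(-26,-33 \right)} \right)} = -4167449 - \left(6 - - 20100 \left(-1 - 1340\right)\right) = -4167449 - \left(6 - \left(-20100\right) \left(-1341\right)\right) = -4167449 - \left(6 - 26954100\right) = -4167449 - -26954094 = -4167449 + 26954094 = 22786645$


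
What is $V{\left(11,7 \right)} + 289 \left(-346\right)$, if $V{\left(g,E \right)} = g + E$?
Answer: $-99976$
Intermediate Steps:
$V{\left(g,E \right)} = E + g$
$V{\left(11,7 \right)} + 289 \left(-346\right) = \left(7 + 11\right) + 289 \left(-346\right) = 18 - 99994 = -99976$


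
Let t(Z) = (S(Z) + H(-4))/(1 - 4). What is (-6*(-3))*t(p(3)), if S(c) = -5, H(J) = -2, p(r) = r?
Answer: 42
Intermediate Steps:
t(Z) = 7/3 (t(Z) = (-5 - 2)/(1 - 4) = -7/(-3) = -7*(-⅓) = 7/3)
(-6*(-3))*t(p(3)) = -6*(-3)*(7/3) = 18*(7/3) = 42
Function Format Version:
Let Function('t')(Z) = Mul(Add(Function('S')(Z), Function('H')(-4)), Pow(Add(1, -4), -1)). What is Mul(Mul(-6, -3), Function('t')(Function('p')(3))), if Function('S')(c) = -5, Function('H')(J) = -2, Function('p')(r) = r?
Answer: 42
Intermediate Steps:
Function('t')(Z) = Rational(7, 3) (Function('t')(Z) = Mul(Add(-5, -2), Pow(Add(1, -4), -1)) = Mul(-7, Pow(-3, -1)) = Mul(-7, Rational(-1, 3)) = Rational(7, 3))
Mul(Mul(-6, -3), Function('t')(Function('p')(3))) = Mul(Mul(-6, -3), Rational(7, 3)) = Mul(18, Rational(7, 3)) = 42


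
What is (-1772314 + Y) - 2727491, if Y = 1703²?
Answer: -1599596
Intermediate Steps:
Y = 2900209
(-1772314 + Y) - 2727491 = (-1772314 + 2900209) - 2727491 = 1127895 - 2727491 = -1599596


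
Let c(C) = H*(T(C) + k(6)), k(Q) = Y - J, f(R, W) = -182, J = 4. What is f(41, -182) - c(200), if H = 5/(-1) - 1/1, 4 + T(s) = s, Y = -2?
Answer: 958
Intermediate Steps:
T(s) = -4 + s
k(Q) = -6 (k(Q) = -2 - 1*4 = -2 - 4 = -6)
H = -6 (H = 5*(-1) - 1*1 = -5 - 1 = -6)
c(C) = 60 - 6*C (c(C) = -6*((-4 + C) - 6) = -6*(-10 + C) = 60 - 6*C)
f(41, -182) - c(200) = -182 - (60 - 6*200) = -182 - (60 - 1200) = -182 - 1*(-1140) = -182 + 1140 = 958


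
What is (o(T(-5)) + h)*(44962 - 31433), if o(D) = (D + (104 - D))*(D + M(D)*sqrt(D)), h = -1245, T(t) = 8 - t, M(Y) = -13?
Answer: 1447603 - 18291208*sqrt(13) ≈ -6.4502e+7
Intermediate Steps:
o(D) = -1352*sqrt(D) + 104*D (o(D) = (D + (104 - D))*(D - 13*sqrt(D)) = 104*(D - 13*sqrt(D)) = -1352*sqrt(D) + 104*D)
(o(T(-5)) + h)*(44962 - 31433) = ((-1352*sqrt(8 - 1*(-5)) + 104*(8 - 1*(-5))) - 1245)*(44962 - 31433) = ((-1352*sqrt(8 + 5) + 104*(8 + 5)) - 1245)*13529 = ((-1352*sqrt(13) + 104*13) - 1245)*13529 = ((-1352*sqrt(13) + 1352) - 1245)*13529 = ((1352 - 1352*sqrt(13)) - 1245)*13529 = (107 - 1352*sqrt(13))*13529 = 1447603 - 18291208*sqrt(13)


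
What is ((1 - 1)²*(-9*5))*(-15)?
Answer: 0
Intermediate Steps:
((1 - 1)²*(-9*5))*(-15) = (0²*(-45))*(-15) = (0*(-45))*(-15) = 0*(-15) = 0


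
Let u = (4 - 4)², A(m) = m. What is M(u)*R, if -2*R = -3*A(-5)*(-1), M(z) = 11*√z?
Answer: 0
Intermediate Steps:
u = 0 (u = 0² = 0)
R = 15/2 (R = -(-3*(-5))*(-1)/2 = -15*(-1)/2 = -½*(-15) = 15/2 ≈ 7.5000)
M(u)*R = (11*√0)*(15/2) = (11*0)*(15/2) = 0*(15/2) = 0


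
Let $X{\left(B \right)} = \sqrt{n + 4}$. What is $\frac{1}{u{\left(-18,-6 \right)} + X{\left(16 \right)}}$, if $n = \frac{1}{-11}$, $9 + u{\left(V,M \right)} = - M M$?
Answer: $- \frac{495}{22232} - \frac{\sqrt{473}}{22232} \approx -0.023243$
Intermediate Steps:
$u{\left(V,M \right)} = -9 - M^{2}$ ($u{\left(V,M \right)} = -9 + - M M = -9 - M^{2}$)
$n = - \frac{1}{11} \approx -0.090909$
$X{\left(B \right)} = \frac{\sqrt{473}}{11}$ ($X{\left(B \right)} = \sqrt{- \frac{1}{11} + 4} = \sqrt{\frac{43}{11}} = \frac{\sqrt{473}}{11}$)
$\frac{1}{u{\left(-18,-6 \right)} + X{\left(16 \right)}} = \frac{1}{\left(-9 - \left(-6\right)^{2}\right) + \frac{\sqrt{473}}{11}} = \frac{1}{\left(-9 - 36\right) + \frac{\sqrt{473}}{11}} = \frac{1}{-45 + \frac{\sqrt{473}}{11}}$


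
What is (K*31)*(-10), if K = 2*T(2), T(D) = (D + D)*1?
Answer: -2480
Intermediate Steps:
T(D) = 2*D (T(D) = (2*D)*1 = 2*D)
K = 8 (K = 2*(2*2) = 2*4 = 8)
(K*31)*(-10) = (8*31)*(-10) = 248*(-10) = -2480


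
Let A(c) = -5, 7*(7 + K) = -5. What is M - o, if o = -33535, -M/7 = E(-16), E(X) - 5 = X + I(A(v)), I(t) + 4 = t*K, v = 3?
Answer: 33370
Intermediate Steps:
K = -54/7 (K = -7 + (1/7)*(-5) = -7 - 5/7 = -54/7 ≈ -7.7143)
I(t) = -4 - 54*t/7 (I(t) = -4 + t*(-54/7) = -4 - 54*t/7)
E(X) = 277/7 + X (E(X) = 5 + (X + (-4 - 54/7*(-5))) = 5 + (X + (-4 + 270/7)) = 5 + (X + 242/7) = 5 + (242/7 + X) = 277/7 + X)
M = -165 (M = -7*(277/7 - 16) = -7*165/7 = -165)
M - o = -165 - 1*(-33535) = -165 + 33535 = 33370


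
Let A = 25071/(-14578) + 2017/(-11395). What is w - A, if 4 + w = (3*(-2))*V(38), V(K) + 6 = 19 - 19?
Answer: 5630809791/166116310 ≈ 33.897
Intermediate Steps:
V(K) = -6 (V(K) = -6 + (19 - 19) = -6 + 0 = -6)
A = -315087871/166116310 (A = 25071*(-1/14578) + 2017*(-1/11395) = -25071/14578 - 2017/11395 = -315087871/166116310 ≈ -1.8968)
w = 32 (w = -4 + (3*(-2))*(-6) = -4 - 6*(-6) = -4 + 36 = 32)
w - A = 32 - 1*(-315087871/166116310) = 32 + 315087871/166116310 = 5630809791/166116310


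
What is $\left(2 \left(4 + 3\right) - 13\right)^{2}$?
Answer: $1$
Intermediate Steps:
$\left(2 \left(4 + 3\right) - 13\right)^{2} = \left(2 \cdot 7 - 13\right)^{2} = \left(14 - 13\right)^{2} = 1^{2} = 1$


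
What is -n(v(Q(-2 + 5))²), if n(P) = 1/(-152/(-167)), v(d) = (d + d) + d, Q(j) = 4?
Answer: -167/152 ≈ -1.0987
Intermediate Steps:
v(d) = 3*d (v(d) = 2*d + d = 3*d)
n(P) = 167/152 (n(P) = 1/(-152*(-1/167)) = 1/(152/167) = 167/152)
-n(v(Q(-2 + 5))²) = -1*167/152 = -167/152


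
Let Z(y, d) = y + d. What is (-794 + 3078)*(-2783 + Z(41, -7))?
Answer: -6278716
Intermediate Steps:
Z(y, d) = d + y
(-794 + 3078)*(-2783 + Z(41, -7)) = (-794 + 3078)*(-2783 + (-7 + 41)) = 2284*(-2783 + 34) = 2284*(-2749) = -6278716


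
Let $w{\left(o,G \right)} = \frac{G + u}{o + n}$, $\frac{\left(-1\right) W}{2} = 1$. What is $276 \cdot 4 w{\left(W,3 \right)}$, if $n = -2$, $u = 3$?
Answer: $-1656$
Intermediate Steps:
$W = -2$ ($W = \left(-2\right) 1 = -2$)
$w{\left(o,G \right)} = \frac{3 + G}{-2 + o}$ ($w{\left(o,G \right)} = \frac{G + 3}{o - 2} = \frac{3 + G}{-2 + o}$)
$276 \cdot 4 w{\left(W,3 \right)} = 276 \cdot 4 \frac{3 + 3}{-2 - 2} = 276 \cdot 4 \frac{1}{-4} \cdot 6 = 276 \cdot 4 \left(\left(- \frac{1}{4}\right) 6\right) = 276 \cdot 4 \left(- \frac{3}{2}\right) = 276 \left(-6\right) = -1656$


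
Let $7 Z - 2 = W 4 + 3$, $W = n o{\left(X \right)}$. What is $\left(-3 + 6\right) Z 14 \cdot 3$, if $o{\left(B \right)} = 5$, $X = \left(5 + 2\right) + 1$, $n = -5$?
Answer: $-1710$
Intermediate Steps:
$X = 8$ ($X = 7 + 1 = 8$)
$W = -25$ ($W = \left(-5\right) 5 = -25$)
$Z = - \frac{95}{7}$ ($Z = \frac{2}{7} + \frac{\left(-25\right) 4 + 3}{7} = \frac{2}{7} + \frac{-100 + 3}{7} = \frac{2}{7} + \frac{1}{7} \left(-97\right) = \frac{2}{7} - \frac{97}{7} = - \frac{95}{7} \approx -13.571$)
$\left(-3 + 6\right) Z 14 \cdot 3 = \left(-3 + 6\right) \left(- \frac{95}{7}\right) 14 \cdot 3 = 3 \left(- \frac{95}{7}\right) 14 \cdot 3 = \left(- \frac{285}{7}\right) 14 \cdot 3 = \left(-570\right) 3 = -1710$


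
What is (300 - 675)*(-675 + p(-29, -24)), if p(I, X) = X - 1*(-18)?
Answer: 255375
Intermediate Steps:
p(I, X) = 18 + X (p(I, X) = X + 18 = 18 + X)
(300 - 675)*(-675 + p(-29, -24)) = (300 - 675)*(-675 + (18 - 24)) = -375*(-675 - 6) = -375*(-681) = 255375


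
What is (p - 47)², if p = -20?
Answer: 4489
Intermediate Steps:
(p - 47)² = (-20 - 47)² = (-67)² = 4489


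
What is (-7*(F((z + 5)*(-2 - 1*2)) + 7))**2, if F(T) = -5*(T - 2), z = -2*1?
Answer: 290521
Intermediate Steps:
z = -2
F(T) = 10 - 5*T (F(T) = -5*(-2 + T) = 10 - 5*T)
(-7*(F((z + 5)*(-2 - 1*2)) + 7))**2 = (-7*((10 - 5*(-2 + 5)*(-2 - 1*2)) + 7))**2 = (-7*((10 - 15*(-2 - 2)) + 7))**2 = (-7*((10 - 15*(-4)) + 7))**2 = (-7*((10 - 5*(-12)) + 7))**2 = (-7*((10 + 60) + 7))**2 = (-7*(70 + 7))**2 = (-7*77)**2 = (-539)**2 = 290521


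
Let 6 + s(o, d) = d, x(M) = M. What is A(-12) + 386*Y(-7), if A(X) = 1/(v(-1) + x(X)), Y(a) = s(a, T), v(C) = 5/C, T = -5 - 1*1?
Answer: -78745/17 ≈ -4632.1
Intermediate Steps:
T = -6 (T = -5 - 1 = -6)
s(o, d) = -6 + d
Y(a) = -12 (Y(a) = -6 - 6 = -12)
A(X) = 1/(-5 + X) (A(X) = 1/(5/(-1) + X) = 1/(5*(-1) + X) = 1/(-5 + X))
A(-12) + 386*Y(-7) = 1/(-5 - 12) + 386*(-12) = 1/(-17) - 4632 = -1/17 - 4632 = -78745/17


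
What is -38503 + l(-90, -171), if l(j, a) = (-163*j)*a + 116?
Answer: -2546957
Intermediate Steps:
l(j, a) = 116 - 163*a*j (l(j, a) = -163*a*j + 116 = 116 - 163*a*j)
-38503 + l(-90, -171) = -38503 + (116 - 163*(-171)*(-90)) = -38503 + (116 - 2508570) = -38503 - 2508454 = -2546957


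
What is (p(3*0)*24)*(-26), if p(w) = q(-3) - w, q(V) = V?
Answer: 1872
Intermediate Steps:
p(w) = -3 - w
(p(3*0)*24)*(-26) = ((-3 - 3*0)*24)*(-26) = ((-3 - 1*0)*24)*(-26) = ((-3 + 0)*24)*(-26) = -3*24*(-26) = -72*(-26) = 1872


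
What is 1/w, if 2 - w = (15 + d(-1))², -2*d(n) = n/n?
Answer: -4/833 ≈ -0.0048019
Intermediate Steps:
d(n) = -½ (d(n) = -n/(2*n) = -½*1 = -½)
w = -833/4 (w = 2 - (15 - ½)² = 2 - (29/2)² = 2 - 1*841/4 = 2 - 841/4 = -833/4 ≈ -208.25)
1/w = 1/(-833/4) = -4/833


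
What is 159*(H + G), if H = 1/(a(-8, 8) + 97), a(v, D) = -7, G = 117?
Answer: 558143/30 ≈ 18605.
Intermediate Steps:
H = 1/90 (H = 1/(-7 + 97) = 1/90 ≈ 0.011111)
159*(H + G) = 159*(1/90 + 117) = 159*(10531/90) = 558143/30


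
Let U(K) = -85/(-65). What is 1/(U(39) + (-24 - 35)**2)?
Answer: 13/45270 ≈ 0.00028717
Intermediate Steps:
U(K) = 17/13 (U(K) = -85*(-1/65) = 17/13)
1/(U(39) + (-24 - 35)**2) = 1/(17/13 + (-24 - 35)**2) = 1/(17/13 + (-59)**2) = 1/(17/13 + 3481) = 1/(45270/13) = 13/45270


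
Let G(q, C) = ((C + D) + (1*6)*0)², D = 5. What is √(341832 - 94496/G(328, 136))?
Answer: 2*√1698966874/141 ≈ 584.66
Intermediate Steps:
G(q, C) = (5 + C)² (G(q, C) = ((C + 5) + (1*6)*0)² = ((5 + C) + 6*0)² = ((5 + C) + 0)² = (5 + C)²)
√(341832 - 94496/G(328, 136)) = √(341832 - 94496/(5 + 136)²) = √(341832 - 94496/(141²)) = √(341832 - 94496/19881) = √(6795867496/19881) = 2*√1698966874/141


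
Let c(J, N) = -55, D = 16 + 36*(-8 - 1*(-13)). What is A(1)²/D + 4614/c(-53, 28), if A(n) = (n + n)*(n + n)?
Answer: -225866/2695 ≈ -83.809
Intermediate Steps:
D = 196 (D = 16 + 36*(-8 + 13) = 16 + 36*5 = 16 + 180 = 196)
A(n) = 4*n² (A(n) = (2*n)*(2*n) = 4*n²)
A(1)²/D + 4614/c(-53, 28) = (4*1²)²/196 + 4614/(-55) = (4*1)²*(1/196) + 4614*(-1/55) = 4²*(1/196) - 4614/55 = 16*(1/196) - 4614/55 = 4/49 - 4614/55 = -225866/2695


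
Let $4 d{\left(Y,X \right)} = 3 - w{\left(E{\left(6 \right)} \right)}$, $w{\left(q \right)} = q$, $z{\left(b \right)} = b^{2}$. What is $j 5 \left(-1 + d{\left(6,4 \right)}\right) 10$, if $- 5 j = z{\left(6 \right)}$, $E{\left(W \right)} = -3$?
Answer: $-180$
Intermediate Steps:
$d{\left(Y,X \right)} = \frac{3}{2}$ ($d{\left(Y,X \right)} = \frac{3 - -3}{4} = \frac{3 + 3}{4} = \frac{1}{4} \cdot 6 = \frac{3}{2}$)
$j = - \frac{36}{5}$ ($j = - \frac{6^{2}}{5} = \left(- \frac{1}{5}\right) 36 = - \frac{36}{5} \approx -7.2$)
$j 5 \left(-1 + d{\left(6,4 \right)}\right) 10 = - \frac{36 \cdot 5 \left(-1 + \frac{3}{2}\right)}{5} \cdot 10 = - \frac{36 \cdot 5 \cdot \frac{1}{2}}{5} \cdot 10 = \left(- \frac{36}{5}\right) \frac{5}{2} \cdot 10 = \left(-18\right) 10 = -180$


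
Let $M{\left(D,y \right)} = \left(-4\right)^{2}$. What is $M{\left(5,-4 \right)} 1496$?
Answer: $23936$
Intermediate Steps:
$M{\left(D,y \right)} = 16$
$M{\left(5,-4 \right)} 1496 = 16 \cdot 1496 = 23936$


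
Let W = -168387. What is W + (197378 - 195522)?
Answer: -166531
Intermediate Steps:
W + (197378 - 195522) = -168387 + (197378 - 195522) = -168387 + 1856 = -166531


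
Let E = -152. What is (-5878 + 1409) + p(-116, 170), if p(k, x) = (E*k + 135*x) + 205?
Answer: 36318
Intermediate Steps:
p(k, x) = 205 - 152*k + 135*x (p(k, x) = (-152*k + 135*x) + 205 = 205 - 152*k + 135*x)
(-5878 + 1409) + p(-116, 170) = (-5878 + 1409) + (205 - 152*(-116) + 135*170) = -4469 + (205 + 17632 + 22950) = -4469 + 40787 = 36318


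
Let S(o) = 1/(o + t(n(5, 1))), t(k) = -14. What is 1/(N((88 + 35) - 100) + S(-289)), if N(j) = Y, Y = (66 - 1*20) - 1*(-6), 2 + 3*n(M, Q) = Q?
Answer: 303/15755 ≈ 0.019232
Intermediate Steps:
n(M, Q) = -2/3 + Q/3
Y = 52 (Y = (66 - 20) + 6 = 46 + 6 = 52)
N(j) = 52
S(o) = 1/(-14 + o) (S(o) = 1/(o - 14) = 1/(-14 + o))
1/(N((88 + 35) - 100) + S(-289)) = 1/(52 + 1/(-14 - 289)) = 1/(52 + 1/(-303)) = 1/(52 - 1/303) = 1/(15755/303) = 303/15755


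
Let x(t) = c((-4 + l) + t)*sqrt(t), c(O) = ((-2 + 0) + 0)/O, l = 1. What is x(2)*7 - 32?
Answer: -32 + 14*sqrt(2) ≈ -12.201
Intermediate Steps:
c(O) = -2/O (c(O) = (-2 + 0)/O = -2/O)
x(t) = -2*sqrt(t)/(-3 + t) (x(t) = (-2/((-4 + 1) + t))*sqrt(t) = (-2/(-3 + t))*sqrt(t) = -2*sqrt(t)/(-3 + t))
x(2)*7 - 32 = -2*sqrt(2)/(-3 + 2)*7 - 32 = -2*sqrt(2)/(-1)*7 - 32 = -2*sqrt(2)*(-1)*7 - 32 = (2*sqrt(2))*7 - 32 = 14*sqrt(2) - 32 = -32 + 14*sqrt(2)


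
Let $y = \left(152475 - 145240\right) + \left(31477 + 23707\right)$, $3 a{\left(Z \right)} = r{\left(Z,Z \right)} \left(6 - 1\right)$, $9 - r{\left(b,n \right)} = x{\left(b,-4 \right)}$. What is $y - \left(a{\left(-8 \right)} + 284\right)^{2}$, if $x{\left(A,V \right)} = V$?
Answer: $- \frac{279118}{9} \approx -31013.0$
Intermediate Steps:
$r{\left(b,n \right)} = 13$ ($r{\left(b,n \right)} = 9 - -4 = 9 + 4 = 13$)
$a{\left(Z \right)} = \frac{65}{3}$ ($a{\left(Z \right)} = \frac{13 \left(6 - 1\right)}{3} = \frac{13 \cdot 5}{3} = \frac{1}{3} \cdot 65 = \frac{65}{3}$)
$y = 62419$ ($y = \left(152475 - 145240\right) + 55184 = 7235 + 55184 = 62419$)
$y - \left(a{\left(-8 \right)} + 284\right)^{2} = 62419 - \left(\frac{65}{3} + 284\right)^{2} = 62419 - \left(\frac{917}{3}\right)^{2} = 62419 - \frac{840889}{9} = - \frac{279118}{9}$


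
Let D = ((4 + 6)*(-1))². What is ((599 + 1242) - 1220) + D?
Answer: 721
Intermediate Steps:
D = 100 (D = (10*(-1))² = (-10)² = 100)
((599 + 1242) - 1220) + D = ((599 + 1242) - 1220) + 100 = (1841 - 1220) + 100 = 621 + 100 = 721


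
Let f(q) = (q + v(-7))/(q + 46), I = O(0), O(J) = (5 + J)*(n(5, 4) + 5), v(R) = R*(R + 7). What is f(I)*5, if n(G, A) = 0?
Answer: 125/71 ≈ 1.7606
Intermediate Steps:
v(R) = R*(7 + R)
O(J) = 25 + 5*J (O(J) = (5 + J)*(0 + 5) = (5 + J)*5 = 25 + 5*J)
I = 25 (I = 25 + 5*0 = 25 + 0 = 25)
f(q) = q/(46 + q) (f(q) = (q - 7*(7 - 7))/(q + 46) = (q - 7*0)/(46 + q) = (q + 0)/(46 + q) = q/(46 + q))
f(I)*5 = (25/(46 + 25))*5 = (25/71)*5 = 125/71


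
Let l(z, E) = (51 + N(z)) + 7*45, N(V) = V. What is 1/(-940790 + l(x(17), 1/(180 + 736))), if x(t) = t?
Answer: -1/940407 ≈ -1.0634e-6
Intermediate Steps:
l(z, E) = 366 + z (l(z, E) = (51 + z) + 7*45 = (51 + z) + 315 = 366 + z)
1/(-940790 + l(x(17), 1/(180 + 736))) = 1/(-940790 + (366 + 17)) = 1/(-940790 + 383) = 1/(-940407) = -1/940407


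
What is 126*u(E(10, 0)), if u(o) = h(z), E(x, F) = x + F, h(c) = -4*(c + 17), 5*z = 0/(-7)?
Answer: -8568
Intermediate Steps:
z = 0 (z = (0/(-7))/5 = (0*(-⅐))/5 = (⅕)*0 = 0)
h(c) = -68 - 4*c (h(c) = -4*(17 + c) = -68 - 4*c)
E(x, F) = F + x
u(o) = -68 (u(o) = -68 - 4*0 = -68 + 0 = -68)
126*u(E(10, 0)) = 126*(-68) = -8568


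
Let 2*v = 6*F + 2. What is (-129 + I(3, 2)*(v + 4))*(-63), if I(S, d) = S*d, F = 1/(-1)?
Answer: 7371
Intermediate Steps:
F = -1
v = -2 (v = (6*(-1) + 2)/2 = (-6 + 2)/2 = (½)*(-4) = -2)
(-129 + I(3, 2)*(v + 4))*(-63) = (-129 + (3*2)*(-2 + 4))*(-63) = (-129 + 6*2)*(-63) = (-129 + 12)*(-63) = -117*(-63) = 7371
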